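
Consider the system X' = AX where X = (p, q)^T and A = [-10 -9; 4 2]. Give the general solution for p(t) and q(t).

Coefficient matrix A = [[-10, -9], [4, 2]].
Characteristic polynomial det(A - λI) = λ^2 + 8λ + 16 = 0.
Single eigenvalue λ = -4 with algebraic multiplicity 2.
Eigenvector v = (3,-2); generalized eigenvector w with (A-λI)w=v is (1,-1).
General solution: e^(-4t)[K_1·v + K_2·(t·v + w)].

p(t) = 3K_1e^(-4t) + 3K_2te^(-4t) + K_2e^(-4t), q(t) = -2K_1e^(-4t) - 2K_2te^(-4t) - K_2e^(-4t)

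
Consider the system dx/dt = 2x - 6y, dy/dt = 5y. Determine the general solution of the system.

Coefficient matrix A = [[2, -6], [0, 5]].
Characteristic polynomial det(A - λI) = λ^2 - 7λ + 10 = 0.
Eigenvalues λ = 2, 5.
For λ=2: (A-λI) row 1 is [0, -6], so an eigenvector is (1, 0).
For λ=5: (A-λI) row 1 is [-3, -6], so an eigenvector is (-2, 1).
General solution: C_1e^(2t)(1,0) + C_2e^(5t)(-2,1).

x(t) = C_1e^(2t) - 2C_2e^(5t), y(t) = C_2e^(5t)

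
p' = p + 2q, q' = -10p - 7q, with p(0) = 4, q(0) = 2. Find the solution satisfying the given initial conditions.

p(t) = 10e^(-3t)sin(2t) + 4e^(-3t)cos(2t), q(t) = -24e^(-3t)sin(2t) + 2e^(-3t)cos(2t)

Coefficient matrix A = [[1, 2], [-10, -7]].
Characteristic polynomial det(A - λI) = λ^2 + 6λ + 13 = 0.
Eigenvalues λ = -3 ± 2i (complex conjugate pair).
For λ=-3+2i: an eigenvector is (1,-2) - i(0,-1) = (1, -2 + i).
A real fundamental pair from Re and Im of e^((-3+2i)t)v: X_1 = e^(-3t)(cos(2t)·(1,-2) + sin(2t)·(0,-1)), X_2 = e^(-3t)(sin(2t)·(1,-2) - cos(2t)·(0,-1)).
General solution: c_1X_1 + c_2X_2.
Applying p(0)=4, q(0)=2 gives c_1=4, c_2=10.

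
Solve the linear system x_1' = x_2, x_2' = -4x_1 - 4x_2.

x_1(t) = c_1e^(-2t) + c_2te^(-2t) - c_2e^(-2t), x_2(t) = -2c_1e^(-2t) - 2c_2te^(-2t) + 3c_2e^(-2t)

Coefficient matrix A = [[0, 1], [-4, -4]].
Characteristic polynomial det(A - λI) = λ^2 + 4λ + 4 = 0.
Single eigenvalue λ = -2 with algebraic multiplicity 2.
Eigenvector v = (1,-2); generalized eigenvector w with (A-λI)w=v is (-1,3).
General solution: e^(-2t)[c_1·v + c_2·(t·v + w)].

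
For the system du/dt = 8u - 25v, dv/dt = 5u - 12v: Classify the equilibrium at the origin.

A = [[8,-25],[5,-12]]; det(A-λI) = λ^2 + 4λ + 29.
λ = -2 ± 5i: negative real part.

stable spiral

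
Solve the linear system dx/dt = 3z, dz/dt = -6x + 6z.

x(t) = -K_1e^(3t)cos(3t) - K_2e^(3t)sin(3t), z(t) = K_1e^(3t)sin(3t) - K_1e^(3t)cos(3t) - K_2e^(3t)sin(3t) - K_2e^(3t)cos(3t)

Coefficient matrix A = [[0, 3], [-6, 6]].
Characteristic polynomial det(A - λI) = λ^2 - 6λ + 18 = 0.
Eigenvalues λ = 3 ± 3i (complex conjugate pair).
For λ=3+3i: an eigenvector is (-1,-1) - i(0,1) = (-1, -1 - i).
A real fundamental pair from Re and Im of e^((3+3i)t)v: X_1 = e^(3t)(cos(3t)·(-1,-1) + sin(3t)·(0,1)), X_2 = e^(3t)(sin(3t)·(-1,-1) - cos(3t)·(0,1)).
General solution: K_1X_1 + K_2X_2.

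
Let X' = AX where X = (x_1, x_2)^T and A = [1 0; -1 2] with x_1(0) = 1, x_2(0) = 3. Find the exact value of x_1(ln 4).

4

A = [[1,0],[-1,2]]; eigenvalues λ = 1, 2.
Eigenvectors: (-1,-1) for λ=1, (0,1) for λ=2.
From the initial condition, c_1 = -1, c_2 = 2.
x_1(ln 4) = (-1)(4^1)(-1) + (2)(4^2)(0) = 4.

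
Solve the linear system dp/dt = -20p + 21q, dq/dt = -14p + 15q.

Coefficient matrix A = [[-20, 21], [-14, 15]].
Characteristic polynomial det(A - λI) = λ^2 + 5λ - 6 = 0.
Eigenvalues λ = 1, -6.
For λ=1: (A-λI) row 1 is [-21, 21], so an eigenvector is (-1, -1).
For λ=-6: (A-λI) row 1 is [-14, 21], so an eigenvector is (3, 2).
General solution: C_1e^(t)(-1,-1) + C_2e^(-6t)(3,2).

p(t) = -C_1e^(t) + 3C_2e^(-6t), q(t) = -C_1e^(t) + 2C_2e^(-6t)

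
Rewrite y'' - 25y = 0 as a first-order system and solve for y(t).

Let x_1 = y, x_2 = y'. Then x_1' = x_2 and x_2' = 25x_1.
A = [[0,1],[25,0]]; det(A-λI) = λ^2 - 25.
Eigenvalues λ = 5, -5 with eigenvectors (1,5), (1,-5).

y(t) = c_1e^(5t) + c_2e^(-5t)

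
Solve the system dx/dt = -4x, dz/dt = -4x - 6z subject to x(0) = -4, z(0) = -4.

Coefficient matrix A = [[-4, 0], [-4, -6]].
Characteristic polynomial det(A - λI) = λ^2 + 10λ + 24 = 0.
Eigenvalues λ = -6, -4.
For λ=-6: (A-λI) row 1 is [2, 0], so an eigenvector is (0, 1).
For λ=-4: (A-λI) row 2 is [-4, -2], so an eigenvector is (1, -2).
General solution: K_1e^(-6t)(0,1) + K_2e^(-4t)(1,-2).
Applying x(0)=-4, z(0)=-4 gives K_1=-12, K_2=-4.

x(t) = -4e^(-4t), z(t) = 8e^(-4t) - 12e^(-6t)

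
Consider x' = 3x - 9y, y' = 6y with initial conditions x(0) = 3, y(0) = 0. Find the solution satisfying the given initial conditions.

x(t) = 3e^(3t), y(t) = 0

Coefficient matrix A = [[3, -9], [0, 6]].
Characteristic polynomial det(A - λI) = λ^2 - 9λ + 18 = 0.
Eigenvalues λ = 6, 3.
For λ=6: (A-λI) row 1 is [-3, -9], so an eigenvector is (3, -1).
For λ=3: (A-λI) row 1 is [0, -9], so an eigenvector is (1, 0).
General solution: c_1e^(6t)(3,-1) + c_2e^(3t)(1,0).
Applying x(0)=3, y(0)=0 gives c_1=0, c_2=3.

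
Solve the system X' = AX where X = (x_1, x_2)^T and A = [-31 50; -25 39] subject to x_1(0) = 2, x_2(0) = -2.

x_1(t) = -34e^(4t)sin(5t) + 2e^(4t)cos(5t), x_2(t) = -24e^(4t)sin(5t) - 2e^(4t)cos(5t)

Coefficient matrix A = [[-31, 50], [-25, 39]].
Characteristic polynomial det(A - λI) = λ^2 - 8λ + 41 = 0.
Eigenvalues λ = 4 ± 5i (complex conjugate pair).
For λ=4+5i: an eigenvector is (-3,-2) - i(1,1) = (-3 - i, -2 - i).
A real fundamental pair from Re and Im of e^((4+5i)t)v: X_1 = e^(4t)(cos(5t)·(-3,-2) + sin(5t)·(1,1)), X_2 = e^(4t)(sin(5t)·(-3,-2) - cos(5t)·(1,1)).
General solution: c_1X_1 + c_2X_2.
Applying x_1(0)=2, x_2(0)=-2 gives c_1=-4, c_2=10.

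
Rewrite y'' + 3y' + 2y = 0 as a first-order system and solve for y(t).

y(t) = K_1e^(-t) + K_2e^(-2t)

Let x_1 = y, x_2 = y'. Then x_1' = x_2 and x_2' = -2x_1 - 3x_2.
A = [[0,1],[-2,-3]]; det(A-λI) = λ^2 + 3λ + 2.
Eigenvalues λ = -1, -2 with eigenvectors (1,-1), (1,-2).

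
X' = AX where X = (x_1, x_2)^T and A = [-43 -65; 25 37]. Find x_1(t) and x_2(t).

Coefficient matrix A = [[-43, -65], [25, 37]].
Characteristic polynomial det(A - λI) = λ^2 + 6λ + 34 = 0.
Eigenvalues λ = -3 ± 5i (complex conjugate pair).
For λ=-3+5i: an eigenvector is (-3,2) - i(-2,1) = (-3 + 2i, 2 - i).
A real fundamental pair from Re and Im of e^((-3+5i)t)v: X_1 = e^(-3t)(cos(5t)·(-3,2) + sin(5t)·(-2,1)), X_2 = e^(-3t)(sin(5t)·(-3,2) - cos(5t)·(-2,1)).
General solution: C_1X_1 + C_2X_2.

x_1(t) = -2C_1e^(-3t)sin(5t) - 3C_1e^(-3t)cos(5t) - 3C_2e^(-3t)sin(5t) + 2C_2e^(-3t)cos(5t), x_2(t) = C_1e^(-3t)sin(5t) + 2C_1e^(-3t)cos(5t) + 2C_2e^(-3t)sin(5t) - C_2e^(-3t)cos(5t)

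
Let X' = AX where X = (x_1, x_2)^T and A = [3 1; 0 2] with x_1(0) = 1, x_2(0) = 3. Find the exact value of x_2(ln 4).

A = [[3,1],[0,2]]; eigenvalues λ = 2, 3.
Eigenvectors: (-1,1) for λ=2, (1,0) for λ=3.
From the initial condition, c_1 = 3, c_2 = 4.
x_2(ln 4) = (3)(4^2)(1) + (4)(4^3)(0) = 48.

48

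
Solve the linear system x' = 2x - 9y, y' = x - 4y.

x(t) = -3c_1e^(-t) - 3c_2te^(-t) + 2c_2e^(-t), y(t) = -c_1e^(-t) - c_2te^(-t) + c_2e^(-t)

Coefficient matrix A = [[2, -9], [1, -4]].
Characteristic polynomial det(A - λI) = λ^2 + 2λ + 1 = 0.
Single eigenvalue λ = -1 with algebraic multiplicity 2.
Eigenvector v = (-3,-1); generalized eigenvector w with (A-λI)w=v is (2,1).
General solution: e^(-t)[c_1·v + c_2·(t·v + w)].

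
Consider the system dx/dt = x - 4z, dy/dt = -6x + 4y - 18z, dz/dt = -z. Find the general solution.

x(t) = K_2e^(t) + 2K_3e^(-t), y(t) = K_1e^(4t) + 2K_2e^(t) + 6K_3e^(-t), z(t) = K_3e^(-t)

Coefficient matrix A = [[1, 0, -4], [-6, 4, -18], [0, 0, -1]].
det(A - λI) = 0 gives eigenvalues λ = 4, 1, -1.
For λ=4: eigenvector (0,1,0).
For λ=1: eigenvector (1,2,0).
For λ=-1: eigenvector (2,6,1).
General solution: K_1e^(4t)(0,1,0) + K_2e^(t)(1,2,0) + K_3e^(-t)(2,6,1).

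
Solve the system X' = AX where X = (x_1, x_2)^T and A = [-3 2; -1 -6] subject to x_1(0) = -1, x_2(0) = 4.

Coefficient matrix A = [[-3, 2], [-1, -6]].
Characteristic polynomial det(A - λI) = λ^2 + 9λ + 20 = 0.
Eigenvalues λ = -5, -4.
For λ=-5: (A-λI) row 1 is [2, 2], so an eigenvector is (-1, 1).
For λ=-4: (A-λI) row 1 is [1, 2], so an eigenvector is (-2, 1).
General solution: K_1e^(-5t)(-1,1) + K_2e^(-4t)(-2,1).
Applying x_1(0)=-1, x_2(0)=4 gives K_1=7, K_2=-3.

x_1(t) = 6e^(-4t) - 7e^(-5t), x_2(t) = -3e^(-4t) + 7e^(-5t)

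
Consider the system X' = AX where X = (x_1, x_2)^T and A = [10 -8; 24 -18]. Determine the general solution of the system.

x_1(t) = 2K_1e^(-2t) - K_2e^(-6t), x_2(t) = 3K_1e^(-2t) - 2K_2e^(-6t)

Coefficient matrix A = [[10, -8], [24, -18]].
Characteristic polynomial det(A - λI) = λ^2 + 8λ + 12 = 0.
Eigenvalues λ = -2, -6.
For λ=-2: (A-λI) row 1 is [12, -8], so an eigenvector is (2, 3).
For λ=-6: (A-λI) row 1 is [16, -8], so an eigenvector is (-1, -2).
General solution: K_1e^(-2t)(2,3) + K_2e^(-6t)(-1,-2).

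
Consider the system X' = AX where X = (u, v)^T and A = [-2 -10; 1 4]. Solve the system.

Coefficient matrix A = [[-2, -10], [1, 4]].
Characteristic polynomial det(A - λI) = λ^2 - 2λ + 2 = 0.
Eigenvalues λ = 1 ± i (complex conjugate pair).
For λ=1+i: an eigenvector is (1,0) - i(-3,1) = (1 + 3i, 0 - i).
A real fundamental pair from Re and Im of e^((1+i)t)v: X_1 = e^(t)(cos(t)·(1,0) + sin(t)·(-3,1)), X_2 = e^(t)(sin(t)·(1,0) - cos(t)·(-3,1)).
General solution: C_1X_1 + C_2X_2.

u(t) = -3C_1e^(t)sin(t) + C_1e^(t)cos(t) + C_2e^(t)sin(t) + 3C_2e^(t)cos(t), v(t) = C_1e^(t)sin(t) - C_2e^(t)cos(t)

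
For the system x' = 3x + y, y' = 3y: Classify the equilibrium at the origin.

unstable improper node

A = [[3,1],[0,3]]; det(A-λI) = λ^2 - 6λ + 9.
repeated λ = 3 with a single eigenvector.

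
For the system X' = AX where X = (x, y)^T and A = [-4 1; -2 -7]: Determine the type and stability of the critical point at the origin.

A = [[-4,1],[-2,-7]]; det(A-λI) = λ^2 + 11λ + 30.
λ = -6, -5: both negative.

stable node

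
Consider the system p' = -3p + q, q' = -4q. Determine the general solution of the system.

p(t) = K_1e^(-3t) + K_2e^(-4t), q(t) = -K_2e^(-4t)

Coefficient matrix A = [[-3, 1], [0, -4]].
Characteristic polynomial det(A - λI) = λ^2 + 7λ + 12 = 0.
Eigenvalues λ = -3, -4.
For λ=-3: (A-λI) row 1 is [0, 1], so an eigenvector is (1, 0).
For λ=-4: (A-λI) row 1 is [1, 1], so an eigenvector is (1, -1).
General solution: K_1e^(-3t)(1,0) + K_2e^(-4t)(1,-1).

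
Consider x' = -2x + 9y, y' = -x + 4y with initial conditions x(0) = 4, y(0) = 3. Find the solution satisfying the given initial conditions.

Coefficient matrix A = [[-2, 9], [-1, 4]].
Characteristic polynomial det(A - λI) = λ^2 - 2λ + 1 = 0.
Single eigenvalue λ = 1 with algebraic multiplicity 2.
Eigenvector v = (3,1); generalized eigenvector w with (A-λI)w=v is (2,1).
General solution: e^(t)[C_1·v + C_2·(t·v + w)].
Applying x(0)=4, y(0)=3 gives C_1=-2, C_2=5.

x(t) = 15te^(t) + 4e^(t), y(t) = 5te^(t) + 3e^(t)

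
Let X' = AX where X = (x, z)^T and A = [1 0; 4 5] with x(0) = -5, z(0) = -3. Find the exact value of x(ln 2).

-10

A = [[1,0],[4,5]]; eigenvalues λ = 5, 1.
Eigenvectors: (0,1) for λ=5, (1,-1) for λ=1.
From the initial condition, c_1 = -8, c_2 = -5.
x(ln 2) = (-8)(2^5)(0) + (-5)(2^1)(1) = -10.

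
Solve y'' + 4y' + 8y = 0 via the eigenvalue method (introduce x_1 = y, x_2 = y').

y(t) = C_1e^(-2t)cos(2t) + C_2e^(-2t)sin(2t)

Let x_1 = y, x_2 = y'. Then x_1' = x_2 and x_2' = -8x_1 - 4x_2.
A = [[0,1],[-8,-4]]; det(A-λI) = λ^2 + 4λ + 8.
Eigenvalues λ = -2 ± 2i.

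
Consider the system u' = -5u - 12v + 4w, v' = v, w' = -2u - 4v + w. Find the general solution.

Coefficient matrix A = [[-5, -12, 4], [0, 1, 0], [-2, -4, 1]].
det(A - λI) = 0 gives eigenvalues λ = -1, 1, -3.
For λ=-1: eigenvector (1,0,1).
For λ=1: eigenvector (-2,1,0).
For λ=-3: eigenvector (-2,0,-1).
General solution: K_1e^(-t)(1,0,1) + K_2e^(t)(-2,1,0) + K_3e^(-3t)(-2,0,-1).

u(t) = K_1e^(-t) - 2K_2e^(t) - 2K_3e^(-3t), v(t) = K_2e^(t), w(t) = K_1e^(-t) - K_3e^(-3t)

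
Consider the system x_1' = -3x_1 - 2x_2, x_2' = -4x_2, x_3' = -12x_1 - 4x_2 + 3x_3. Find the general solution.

x_1(t) = 2C_1e^(-4t) + C_2e^(-3t), x_2(t) = C_1e^(-4t), x_3(t) = 4C_1e^(-4t) + 2C_2e^(-3t) + C_3e^(3t)

Coefficient matrix A = [[-3, -2, 0], [0, -4, 0], [-12, -4, 3]].
det(A - λI) = 0 gives eigenvalues λ = -4, -3, 3.
For λ=-4: eigenvector (2,1,4).
For λ=-3: eigenvector (1,0,2).
For λ=3: eigenvector (0,0,1).
General solution: C_1e^(-4t)(2,1,4) + C_2e^(-3t)(1,0,2) + C_3e^(3t)(0,0,1).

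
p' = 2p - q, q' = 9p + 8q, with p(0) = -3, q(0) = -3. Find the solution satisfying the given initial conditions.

Coefficient matrix A = [[2, -1], [9, 8]].
Characteristic polynomial det(A - λI) = λ^2 - 10λ + 25 = 0.
Single eigenvalue λ = 5 with algebraic multiplicity 2.
Eigenvector v = (1,-3); generalized eigenvector w with (A-λI)w=v is (0,-1).
General solution: e^(5t)[C_1·v + C_2·(t·v + w)].
Applying p(0)=-3, q(0)=-3 gives C_1=-3, C_2=12.

p(t) = 12te^(5t) - 3e^(5t), q(t) = -36te^(5t) - 3e^(5t)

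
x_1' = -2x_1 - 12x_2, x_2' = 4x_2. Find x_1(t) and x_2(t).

Coefficient matrix A = [[-2, -12], [0, 4]].
Characteristic polynomial det(A - λI) = λ^2 - 2λ - 8 = 0.
Eigenvalues λ = 4, -2.
For λ=4: (A-λI) row 1 is [-6, -12], so an eigenvector is (-2, 1).
For λ=-2: (A-λI) row 1 is [0, -12], so an eigenvector is (-1, 0).
General solution: K_1e^(4t)(-2,1) + K_2e^(-2t)(-1,0).

x_1(t) = -2K_1e^(4t) - K_2e^(-2t), x_2(t) = K_1e^(4t)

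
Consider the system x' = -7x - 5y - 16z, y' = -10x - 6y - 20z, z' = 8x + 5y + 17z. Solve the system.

Coefficient matrix A = [[-7, -5, -16], [-10, -6, -20], [8, 5, 17]].
det(A - λI) = 0 gives eigenvalues λ = 4, 1, -1.
For λ=4: eigenvector (1,1,-1).
For λ=1: eigenvector (2,0,-1).
For λ=-1: eigenvector (1,2,-1).
General solution: C_1e^(4t)(1,1,-1) + C_2e^(t)(2,0,-1) + C_3e^(-t)(1,2,-1).

x(t) = C_1e^(4t) + 2C_2e^(t) + C_3e^(-t), y(t) = C_1e^(4t) + 2C_3e^(-t), z(t) = -C_1e^(4t) - C_2e^(t) - C_3e^(-t)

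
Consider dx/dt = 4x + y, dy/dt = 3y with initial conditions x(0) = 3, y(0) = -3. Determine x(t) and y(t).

x(t) = 3e^(3t), y(t) = -3e^(3t)

Coefficient matrix A = [[4, 1], [0, 3]].
Characteristic polynomial det(A - λI) = λ^2 - 7λ + 12 = 0.
Eigenvalues λ = 4, 3.
For λ=4: (A-λI) row 1 is [0, 1], so an eigenvector is (1, 0).
For λ=3: (A-λI) row 1 is [1, 1], so an eigenvector is (1, -1).
General solution: C_1e^(4t)(1,0) + C_2e^(3t)(1,-1).
Applying x(0)=3, y(0)=-3 gives C_1=0, C_2=3.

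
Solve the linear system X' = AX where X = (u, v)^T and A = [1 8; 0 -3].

u(t) = 2c_1e^(-3t) + c_2e^(t), v(t) = -c_1e^(-3t)

Coefficient matrix A = [[1, 8], [0, -3]].
Characteristic polynomial det(A - λI) = λ^2 + 2λ - 3 = 0.
Eigenvalues λ = -3, 1.
For λ=-3: (A-λI) row 1 is [4, 8], so an eigenvector is (2, -1).
For λ=1: (A-λI) row 1 is [0, 8], so an eigenvector is (1, 0).
General solution: c_1e^(-3t)(2,-1) + c_2e^(t)(1,0).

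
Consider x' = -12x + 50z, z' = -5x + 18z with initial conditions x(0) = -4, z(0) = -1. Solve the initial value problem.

Coefficient matrix A = [[-12, 50], [-5, 18]].
Characteristic polynomial det(A - λI) = λ^2 - 6λ + 34 = 0.
Eigenvalues λ = 3 ± 5i (complex conjugate pair).
For λ=3+5i: an eigenvector is (-3,-1) - i(-1,0) = (-3 + i, -1).
A real fundamental pair from Re and Im of e^((3+5i)t)v: X_1 = e^(3t)(cos(5t)·(-3,-1) + sin(5t)·(-1,0)), X_2 = e^(3t)(sin(5t)·(-3,-1) - cos(5t)·(-1,0)).
General solution: C_1X_1 + C_2X_2.
Applying x(0)=-4, z(0)=-1 gives C_1=1, C_2=-1.

x(t) = 2e^(3t)sin(5t) - 4e^(3t)cos(5t), z(t) = e^(3t)sin(5t) - e^(3t)cos(5t)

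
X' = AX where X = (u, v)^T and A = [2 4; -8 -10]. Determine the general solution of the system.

u(t) = -C_1e^(-2t) - C_2e^(-6t), v(t) = C_1e^(-2t) + 2C_2e^(-6t)

Coefficient matrix A = [[2, 4], [-8, -10]].
Characteristic polynomial det(A - λI) = λ^2 + 8λ + 12 = 0.
Eigenvalues λ = -2, -6.
For λ=-2: (A-λI) row 1 is [4, 4], so an eigenvector is (-1, 1).
For λ=-6: (A-λI) row 1 is [8, 4], so an eigenvector is (-1, 2).
General solution: C_1e^(-2t)(-1,1) + C_2e^(-6t)(-1,2).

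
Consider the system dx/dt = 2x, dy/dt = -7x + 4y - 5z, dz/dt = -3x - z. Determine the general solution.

Coefficient matrix A = [[2, 0, 0], [-7, 4, -5], [-3, 0, -1]].
det(A - λI) = 0 gives eigenvalues λ = 2, -1, 4.
For λ=2: eigenvector (1,1,-1).
For λ=-1: eigenvector (0,1,1).
For λ=4: eigenvector (0,1,0).
General solution: C_1e^(2t)(1,1,-1) + C_2e^(-t)(0,1,1) + C_3e^(4t)(0,1,0).

x(t) = C_1e^(2t), y(t) = C_1e^(2t) + C_2e^(-t) + C_3e^(4t), z(t) = -C_1e^(2t) + C_2e^(-t)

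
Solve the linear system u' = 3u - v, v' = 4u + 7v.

u(t) = K_1e^(5t) + K_2te^(5t) - 2K_2e^(5t), v(t) = -2K_1e^(5t) - 2K_2te^(5t) + 3K_2e^(5t)

Coefficient matrix A = [[3, -1], [4, 7]].
Characteristic polynomial det(A - λI) = λ^2 - 10λ + 25 = 0.
Single eigenvalue λ = 5 with algebraic multiplicity 2.
Eigenvector v = (1,-2); generalized eigenvector w with (A-λI)w=v is (-2,3).
General solution: e^(5t)[K_1·v + K_2·(t·v + w)].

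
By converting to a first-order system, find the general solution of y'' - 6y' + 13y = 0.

Let x_1 = y, x_2 = y'. Then x_1' = x_2 and x_2' = -13x_1 + 6x_2.
A = [[0,1],[-13,6]]; det(A-λI) = λ^2 - 6λ + 13.
Eigenvalues λ = 3 ± 2i.

y(t) = K_1e^(3t)cos(2t) + K_2e^(3t)sin(2t)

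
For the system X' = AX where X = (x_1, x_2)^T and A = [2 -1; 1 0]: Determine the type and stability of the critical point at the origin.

unstable improper node

A = [[2,-1],[1,0]]; det(A-λI) = λ^2 - 2λ + 1.
repeated λ = 1 with a single eigenvector.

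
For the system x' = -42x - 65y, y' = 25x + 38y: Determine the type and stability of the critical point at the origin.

A = [[-42,-65],[25,38]]; det(A-λI) = λ^2 + 4λ + 29.
λ = -2 ± 5i: negative real part.

stable spiral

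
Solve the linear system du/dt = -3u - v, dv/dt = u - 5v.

Coefficient matrix A = [[-3, -1], [1, -5]].
Characteristic polynomial det(A - λI) = λ^2 + 8λ + 16 = 0.
Single eigenvalue λ = -4 with algebraic multiplicity 2.
Eigenvector v = (1,1); generalized eigenvector w with (A-λI)w=v is (-1,-2).
General solution: e^(-4t)[c_1·v + c_2·(t·v + w)].

u(t) = c_1e^(-4t) + c_2te^(-4t) - c_2e^(-4t), v(t) = c_1e^(-4t) + c_2te^(-4t) - 2c_2e^(-4t)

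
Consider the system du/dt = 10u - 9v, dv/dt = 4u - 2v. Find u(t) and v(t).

Coefficient matrix A = [[10, -9], [4, -2]].
Characteristic polynomial det(A - λI) = λ^2 - 8λ + 16 = 0.
Single eigenvalue λ = 4 with algebraic multiplicity 2.
Eigenvector v = (3,2); generalized eigenvector w with (A-λI)w=v is (-1,-1).
General solution: e^(4t)[C_1·v + C_2·(t·v + w)].

u(t) = 3C_1e^(4t) + 3C_2te^(4t) - C_2e^(4t), v(t) = 2C_1e^(4t) + 2C_2te^(4t) - C_2e^(4t)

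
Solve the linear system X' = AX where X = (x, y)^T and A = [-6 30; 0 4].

x(t) = -K_1e^(-6t) - 3K_2e^(4t), y(t) = -K_2e^(4t)

Coefficient matrix A = [[-6, 30], [0, 4]].
Characteristic polynomial det(A - λI) = λ^2 + 2λ - 24 = 0.
Eigenvalues λ = -6, 4.
For λ=-6: (A-λI) row 1 is [0, 30], so an eigenvector is (-1, 0).
For λ=4: (A-λI) row 1 is [-10, 30], so an eigenvector is (-3, -1).
General solution: K_1e^(-6t)(-1,0) + K_2e^(4t)(-3,-1).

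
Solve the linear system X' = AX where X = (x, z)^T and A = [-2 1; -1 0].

Coefficient matrix A = [[-2, 1], [-1, 0]].
Characteristic polynomial det(A - λI) = λ^2 + 2λ + 1 = 0.
Single eigenvalue λ = -1 with algebraic multiplicity 2.
Eigenvector v = (-1,-1); generalized eigenvector w with (A-λI)w=v is (3,2).
General solution: e^(-t)[c_1·v + c_2·(t·v + w)].

x(t) = -c_1e^(-t) - c_2te^(-t) + 3c_2e^(-t), z(t) = -c_1e^(-t) - c_2te^(-t) + 2c_2e^(-t)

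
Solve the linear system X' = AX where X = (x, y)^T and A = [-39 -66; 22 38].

Coefficient matrix A = [[-39, -66], [22, 38]].
Characteristic polynomial det(A - λI) = λ^2 + λ - 30 = 0.
Eigenvalues λ = 5, -6.
For λ=5: (A-λI) row 1 is [-44, -66], so an eigenvector is (-3, 2).
For λ=-6: (A-λI) row 1 is [-33, -66], so an eigenvector is (-2, 1).
General solution: K_1e^(5t)(-3,2) + K_2e^(-6t)(-2,1).

x(t) = -3K_1e^(5t) - 2K_2e^(-6t), y(t) = 2K_1e^(5t) + K_2e^(-6t)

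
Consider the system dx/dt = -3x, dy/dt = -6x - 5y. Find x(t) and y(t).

x(t) = -C_2e^(-3t), y(t) = C_1e^(-5t) + 3C_2e^(-3t)

Coefficient matrix A = [[-3, 0], [-6, -5]].
Characteristic polynomial det(A - λI) = λ^2 + 8λ + 15 = 0.
Eigenvalues λ = -5, -3.
For λ=-5: (A-λI) row 1 is [2, 0], so an eigenvector is (0, 1).
For λ=-3: (A-λI) row 2 is [-6, -2], so an eigenvector is (-1, 3).
General solution: C_1e^(-5t)(0,1) + C_2e^(-3t)(-1,3).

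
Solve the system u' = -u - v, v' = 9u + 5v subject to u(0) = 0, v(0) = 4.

Coefficient matrix A = [[-1, -1], [9, 5]].
Characteristic polynomial det(A - λI) = λ^2 - 4λ + 4 = 0.
Single eigenvalue λ = 2 with algebraic multiplicity 2.
Eigenvector v = (1,-3); generalized eigenvector w with (A-λI)w=v is (0,-1).
General solution: e^(2t)[c_1·v + c_2·(t·v + w)].
Applying u(0)=0, v(0)=4 gives c_1=0, c_2=-4.

u(t) = -4te^(2t), v(t) = 12te^(2t) + 4e^(2t)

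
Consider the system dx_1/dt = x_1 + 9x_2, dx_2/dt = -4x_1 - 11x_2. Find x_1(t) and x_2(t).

Coefficient matrix A = [[1, 9], [-4, -11]].
Characteristic polynomial det(A - λI) = λ^2 + 10λ + 25 = 0.
Single eigenvalue λ = -5 with algebraic multiplicity 2.
Eigenvector v = (-3,2); generalized eigenvector w with (A-λI)w=v is (1,-1).
General solution: e^(-5t)[C_1·v + C_2·(t·v + w)].

x_1(t) = -3C_1e^(-5t) - 3C_2te^(-5t) + C_2e^(-5t), x_2(t) = 2C_1e^(-5t) + 2C_2te^(-5t) - C_2e^(-5t)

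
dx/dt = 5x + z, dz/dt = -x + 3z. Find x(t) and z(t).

x(t) = C_1e^(4t) + C_2te^(4t) + 2C_2e^(4t), z(t) = -C_1e^(4t) - C_2te^(4t) - C_2e^(4t)

Coefficient matrix A = [[5, 1], [-1, 3]].
Characteristic polynomial det(A - λI) = λ^2 - 8λ + 16 = 0.
Single eigenvalue λ = 4 with algebraic multiplicity 2.
Eigenvector v = (1,-1); generalized eigenvector w with (A-λI)w=v is (2,-1).
General solution: e^(4t)[C_1·v + C_2·(t·v + w)].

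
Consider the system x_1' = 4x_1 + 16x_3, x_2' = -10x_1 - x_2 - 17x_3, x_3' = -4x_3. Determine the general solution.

x_1(t) = C_1e^(4t) - 2C_3e^(-4t), x_2(t) = -2C_1e^(4t) + C_2e^(-t) - C_3e^(-4t), x_3(t) = C_3e^(-4t)

Coefficient matrix A = [[4, 0, 16], [-10, -1, -17], [0, 0, -4]].
det(A - λI) = 0 gives eigenvalues λ = 4, -1, -4.
For λ=4: eigenvector (1,-2,0).
For λ=-1: eigenvector (0,1,0).
For λ=-4: eigenvector (-2,-1,1).
General solution: C_1e^(4t)(1,-2,0) + C_2e^(-t)(0,1,0) + C_3e^(-4t)(-2,-1,1).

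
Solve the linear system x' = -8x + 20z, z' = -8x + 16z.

x(t) = 2C_1e^(4t)sin(4t) + C_1e^(4t)cos(4t) + C_2e^(4t)sin(4t) - 2C_2e^(4t)cos(4t), z(t) = C_1e^(4t)sin(4t) + C_1e^(4t)cos(4t) + C_2e^(4t)sin(4t) - C_2e^(4t)cos(4t)

Coefficient matrix A = [[-8, 20], [-8, 16]].
Characteristic polynomial det(A - λI) = λ^2 - 8λ + 32 = 0.
Eigenvalues λ = 4 ± 4i (complex conjugate pair).
For λ=4+4i: an eigenvector is (1,1) - i(2,1) = (1 - 2i, 1 - i).
A real fundamental pair from Re and Im of e^((4+4i)t)v: X_1 = e^(4t)(cos(4t)·(1,1) + sin(4t)·(2,1)), X_2 = e^(4t)(sin(4t)·(1,1) - cos(4t)·(2,1)).
General solution: C_1X_1 + C_2X_2.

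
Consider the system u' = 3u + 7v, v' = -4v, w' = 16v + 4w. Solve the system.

Coefficient matrix A = [[3, 7, 0], [0, -4, 0], [0, 16, 4]].
det(A - λI) = 0 gives eigenvalues λ = -4, 3, 4.
For λ=-4: eigenvector (-1,1,-2).
For λ=3: eigenvector (1,0,0).
For λ=4: eigenvector (0,0,1).
General solution: C_1e^(-4t)(-1,1,-2) + C_2e^(3t)(1,0,0) + C_3e^(4t)(0,0,1).

u(t) = -C_1e^(-4t) + C_2e^(3t), v(t) = C_1e^(-4t), w(t) = -2C_1e^(-4t) + C_3e^(4t)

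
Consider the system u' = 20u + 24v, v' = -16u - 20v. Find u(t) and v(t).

u(t) = -3c_1e^(4t) - c_2e^(-4t), v(t) = 2c_1e^(4t) + c_2e^(-4t)

Coefficient matrix A = [[20, 24], [-16, -20]].
Characteristic polynomial det(A - λI) = λ^2 - 16 = 0.
Eigenvalues λ = 4, -4.
For λ=4: (A-λI) row 1 is [16, 24], so an eigenvector is (-3, 2).
For λ=-4: (A-λI) row 1 is [24, 24], so an eigenvector is (-1, 1).
General solution: c_1e^(4t)(-3,2) + c_2e^(-4t)(-1,1).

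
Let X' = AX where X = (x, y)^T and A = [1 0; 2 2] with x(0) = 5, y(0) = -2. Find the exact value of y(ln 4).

88

A = [[1,0],[2,2]]; eigenvalues λ = 2, 1.
Eigenvectors: (0,-1) for λ=2, (1,-2) for λ=1.
From the initial condition, c_1 = -8, c_2 = 5.
y(ln 4) = (-8)(4^2)(-1) + (5)(4^1)(-2) = 88.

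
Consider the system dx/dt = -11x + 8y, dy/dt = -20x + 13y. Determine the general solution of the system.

x(t) = c_1e^(t)sin(4t) - c_1e^(t)cos(4t) - c_2e^(t)sin(4t) - c_2e^(t)cos(4t), y(t) = 2c_1e^(t)sin(4t) - c_1e^(t)cos(4t) - c_2e^(t)sin(4t) - 2c_2e^(t)cos(4t)

Coefficient matrix A = [[-11, 8], [-20, 13]].
Characteristic polynomial det(A - λI) = λ^2 - 2λ + 17 = 0.
Eigenvalues λ = 1 ± 4i (complex conjugate pair).
For λ=1+4i: an eigenvector is (-1,-1) - i(1,2) = (-1 - i, -1 - 2i).
A real fundamental pair from Re and Im of e^((1+4i)t)v: X_1 = e^(t)(cos(4t)·(-1,-1) + sin(4t)·(1,2)), X_2 = e^(t)(sin(4t)·(-1,-1) - cos(4t)·(1,2)).
General solution: c_1X_1 + c_2X_2.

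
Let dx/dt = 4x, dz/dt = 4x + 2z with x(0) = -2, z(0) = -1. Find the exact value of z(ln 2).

A = [[4,0],[4,2]]; eigenvalues λ = 2, 4.
Eigenvectors: (0,1) for λ=2, (1,2) for λ=4.
From the initial condition, c_1 = 3, c_2 = -2.
z(ln 2) = (3)(2^2)(1) + (-2)(2^4)(2) = -52.

-52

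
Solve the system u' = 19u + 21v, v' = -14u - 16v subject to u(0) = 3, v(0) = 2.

Coefficient matrix A = [[19, 21], [-14, -16]].
Characteristic polynomial det(A - λI) = λ^2 - 3λ - 10 = 0.
Eigenvalues λ = 5, -2.
For λ=5: (A-λI) row 1 is [14, 21], so an eigenvector is (-3, 2).
For λ=-2: (A-λI) row 1 is [21, 21], so an eigenvector is (1, -1).
General solution: K_1e^(5t)(-3,2) + K_2e^(-2t)(1,-1).
Applying u(0)=3, v(0)=2 gives K_1=-5, K_2=-12.

u(t) = 15e^(5t) - 12e^(-2t), v(t) = -10e^(5t) + 12e^(-2t)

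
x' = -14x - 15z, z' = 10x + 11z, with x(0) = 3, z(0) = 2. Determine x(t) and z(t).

x(t) = -12e^(t) + 15e^(-4t), z(t) = 12e^(t) - 10e^(-4t)

Coefficient matrix A = [[-14, -15], [10, 11]].
Characteristic polynomial det(A - λI) = λ^2 + 3λ - 4 = 0.
Eigenvalues λ = 1, -4.
For λ=1: (A-λI) row 1 is [-15, -15], so an eigenvector is (-1, 1).
For λ=-4: (A-λI) row 1 is [-10, -15], so an eigenvector is (-3, 2).
General solution: C_1e^(t)(-1,1) + C_2e^(-4t)(-3,2).
Applying x(0)=3, z(0)=2 gives C_1=12, C_2=-5.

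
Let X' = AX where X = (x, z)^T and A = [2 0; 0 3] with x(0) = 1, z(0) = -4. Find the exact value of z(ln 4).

A = [[2,0],[0,3]]; eigenvalues λ = 3, 2.
Eigenvectors: (0,-1) for λ=3, (1,0) for λ=2.
From the initial condition, c_1 = 4, c_2 = 1.
z(ln 4) = (4)(4^3)(-1) + (1)(4^2)(0) = -256.

-256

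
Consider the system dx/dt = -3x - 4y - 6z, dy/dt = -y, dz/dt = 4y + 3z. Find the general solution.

x(t) = C_1e^(-3t) + C_2e^(-t) - C_3e^(3t), y(t) = C_2e^(-t), z(t) = -C_2e^(-t) + C_3e^(3t)

Coefficient matrix A = [[-3, -4, -6], [0, -1, 0], [0, 4, 3]].
det(A - λI) = 0 gives eigenvalues λ = -3, -1, 3.
For λ=-3: eigenvector (1,0,0).
For λ=-1: eigenvector (1,1,-1).
For λ=3: eigenvector (-1,0,1).
General solution: C_1e^(-3t)(1,0,0) + C_2e^(-t)(1,1,-1) + C_3e^(3t)(-1,0,1).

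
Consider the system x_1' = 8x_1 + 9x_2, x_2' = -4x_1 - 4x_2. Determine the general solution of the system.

Coefficient matrix A = [[8, 9], [-4, -4]].
Characteristic polynomial det(A - λI) = λ^2 - 4λ + 4 = 0.
Single eigenvalue λ = 2 with algebraic multiplicity 2.
Eigenvector v = (-3,2); generalized eigenvector w with (A-λI)w=v is (1,-1).
General solution: e^(2t)[K_1·v + K_2·(t·v + w)].

x_1(t) = -3K_1e^(2t) - 3K_2te^(2t) + K_2e^(2t), x_2(t) = 2K_1e^(2t) + 2K_2te^(2t) - K_2e^(2t)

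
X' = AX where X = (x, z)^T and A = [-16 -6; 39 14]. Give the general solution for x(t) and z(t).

x(t) = -C_1e^(-t)sin(3t) + C_1e^(-t)cos(3t) + C_2e^(-t)sin(3t) + C_2e^(-t)cos(3t), z(t) = 3C_1e^(-t)sin(3t) - 2C_1e^(-t)cos(3t) - 2C_2e^(-t)sin(3t) - 3C_2e^(-t)cos(3t)

Coefficient matrix A = [[-16, -6], [39, 14]].
Characteristic polynomial det(A - λI) = λ^2 + 2λ + 10 = 0.
Eigenvalues λ = -1 ± 3i (complex conjugate pair).
For λ=-1+3i: an eigenvector is (1,-2) - i(-1,3) = (1 + i, -2 - 3i).
A real fundamental pair from Re and Im of e^((-1+3i)t)v: X_1 = e^(-t)(cos(3t)·(1,-2) + sin(3t)·(-1,3)), X_2 = e^(-t)(sin(3t)·(1,-2) - cos(3t)·(-1,3)).
General solution: C_1X_1 + C_2X_2.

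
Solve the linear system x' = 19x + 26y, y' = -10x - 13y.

Coefficient matrix A = [[19, 26], [-10, -13]].
Characteristic polynomial det(A - λI) = λ^2 - 6λ + 13 = 0.
Eigenvalues λ = 3 ± 2i (complex conjugate pair).
For λ=3+2i: an eigenvector is (2,-1) - i(3,-2) = (2 - 3i, -1 + 2i).
A real fundamental pair from Re and Im of e^((3+2i)t)v: X_1 = e^(3t)(cos(2t)·(2,-1) + sin(2t)·(3,-2)), X_2 = e^(3t)(sin(2t)·(2,-1) - cos(2t)·(3,-2)).
General solution: C_1X_1 + C_2X_2.

x(t) = 3C_1e^(3t)sin(2t) + 2C_1e^(3t)cos(2t) + 2C_2e^(3t)sin(2t) - 3C_2e^(3t)cos(2t), y(t) = -2C_1e^(3t)sin(2t) - C_1e^(3t)cos(2t) - C_2e^(3t)sin(2t) + 2C_2e^(3t)cos(2t)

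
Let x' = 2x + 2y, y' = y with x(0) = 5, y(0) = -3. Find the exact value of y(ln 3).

A = [[2,2],[0,1]]; eigenvalues λ = 2, 1.
Eigenvectors: (1,0) for λ=2, (2,-1) for λ=1.
From the initial condition, c_1 = -1, c_2 = 3.
y(ln 3) = (-1)(3^2)(0) + (3)(3^1)(-1) = -9.

-9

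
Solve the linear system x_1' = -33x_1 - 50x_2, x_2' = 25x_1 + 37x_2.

Coefficient matrix A = [[-33, -50], [25, 37]].
Characteristic polynomial det(A - λI) = λ^2 - 4λ + 29 = 0.
Eigenvalues λ = 2 ± 5i (complex conjugate pair).
For λ=2+5i: an eigenvector is (-1,1) - i(-3,2) = (-1 + 3i, 1 - 2i).
A real fundamental pair from Re and Im of e^((2+5i)t)v: X_1 = e^(2t)(cos(5t)·(-1,1) + sin(5t)·(-3,2)), X_2 = e^(2t)(sin(5t)·(-1,1) - cos(5t)·(-3,2)).
General solution: C_1X_1 + C_2X_2.

x_1(t) = -3C_1e^(2t)sin(5t) - C_1e^(2t)cos(5t) - C_2e^(2t)sin(5t) + 3C_2e^(2t)cos(5t), x_2(t) = 2C_1e^(2t)sin(5t) + C_1e^(2t)cos(5t) + C_2e^(2t)sin(5t) - 2C_2e^(2t)cos(5t)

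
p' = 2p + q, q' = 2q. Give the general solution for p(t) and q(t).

p(t) = -c_1e^(2t) - c_2te^(2t) - 3c_2e^(2t), q(t) = -c_2e^(2t)

Coefficient matrix A = [[2, 1], [0, 2]].
Characteristic polynomial det(A - λI) = λ^2 - 4λ + 4 = 0.
Single eigenvalue λ = 2 with algebraic multiplicity 2.
Eigenvector v = (-1,0); generalized eigenvector w with (A-λI)w=v is (-3,-1).
General solution: e^(2t)[c_1·v + c_2·(t·v + w)].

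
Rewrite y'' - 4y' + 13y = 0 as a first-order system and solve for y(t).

Let x_1 = y, x_2 = y'. Then x_1' = x_2 and x_2' = -13x_1 + 4x_2.
A = [[0,1],[-13,4]]; det(A-λI) = λ^2 - 4λ + 13.
Eigenvalues λ = 2 ± 3i.

y(t) = C_1e^(2t)cos(3t) + C_2e^(2t)sin(3t)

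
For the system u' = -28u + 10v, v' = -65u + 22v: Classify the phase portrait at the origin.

stable spiral

A = [[-28,10],[-65,22]]; det(A-λI) = λ^2 + 6λ + 34.
λ = -3 ± 5i: negative real part.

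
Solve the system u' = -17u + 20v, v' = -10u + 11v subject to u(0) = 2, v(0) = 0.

u(t) = -14e^(-3t)sin(2t) + 2e^(-3t)cos(2t), v(t) = -10e^(-3t)sin(2t)

Coefficient matrix A = [[-17, 20], [-10, 11]].
Characteristic polynomial det(A - λI) = λ^2 + 6λ + 13 = 0.
Eigenvalues λ = -3 ± 2i (complex conjugate pair).
For λ=-3+2i: an eigenvector is (3,2) - i(-1,-1) = (3 + i, 2 + i).
A real fundamental pair from Re and Im of e^((-3+2i)t)v: X_1 = e^(-3t)(cos(2t)·(3,2) + sin(2t)·(-1,-1)), X_2 = e^(-3t)(sin(2t)·(3,2) - cos(2t)·(-1,-1)).
General solution: C_1X_1 + C_2X_2.
Applying u(0)=2, v(0)=0 gives C_1=2, C_2=-4.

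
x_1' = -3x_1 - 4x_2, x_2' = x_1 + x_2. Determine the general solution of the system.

x_1(t) = 2K_1e^(-t) + 2K_2te^(-t) - 3K_2e^(-t), x_2(t) = -K_1e^(-t) - K_2te^(-t) + K_2e^(-t)

Coefficient matrix A = [[-3, -4], [1, 1]].
Characteristic polynomial det(A - λI) = λ^2 + 2λ + 1 = 0.
Single eigenvalue λ = -1 with algebraic multiplicity 2.
Eigenvector v = (2,-1); generalized eigenvector w with (A-λI)w=v is (-3,1).
General solution: e^(-t)[K_1·v + K_2·(t·v + w)].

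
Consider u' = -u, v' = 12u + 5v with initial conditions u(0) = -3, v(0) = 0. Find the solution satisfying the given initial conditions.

Coefficient matrix A = [[-1, 0], [12, 5]].
Characteristic polynomial det(A - λI) = λ^2 - 4λ - 5 = 0.
Eigenvalues λ = 5, -1.
For λ=5: (A-λI) row 1 is [-6, 0], so an eigenvector is (0, -1).
For λ=-1: (A-λI) row 2 is [12, 6], so an eigenvector is (1, -2).
General solution: K_1e^(5t)(0,-1) + K_2e^(-t)(1,-2).
Applying u(0)=-3, v(0)=0 gives K_1=6, K_2=-3.

u(t) = -3e^(-t), v(t) = -6e^(5t) + 6e^(-t)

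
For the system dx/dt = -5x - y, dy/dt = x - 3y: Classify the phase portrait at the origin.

stable improper node

A = [[-5,-1],[1,-3]]; det(A-λI) = λ^2 + 8λ + 16.
repeated λ = -4 with a single eigenvector.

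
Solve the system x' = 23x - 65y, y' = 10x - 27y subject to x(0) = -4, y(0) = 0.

x(t) = -20e^(-2t)sin(5t) - 4e^(-2t)cos(5t), y(t) = -8e^(-2t)sin(5t)

Coefficient matrix A = [[23, -65], [10, -27]].
Characteristic polynomial det(A - λI) = λ^2 + 4λ + 29 = 0.
Eigenvalues λ = -2 ± 5i (complex conjugate pair).
For λ=-2+5i: an eigenvector is (3,1) - i(2,1) = (3 - 2i, 1 - i).
A real fundamental pair from Re and Im of e^((-2+5i)t)v: X_1 = e^(-2t)(cos(5t)·(3,1) + sin(5t)·(2,1)), X_2 = e^(-2t)(sin(5t)·(3,1) - cos(5t)·(2,1)).
General solution: c_1X_1 + c_2X_2.
Applying x(0)=-4, y(0)=0 gives c_1=-4, c_2=-4.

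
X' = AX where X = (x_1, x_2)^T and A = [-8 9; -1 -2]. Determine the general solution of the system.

x_1(t) = 3c_1e^(-5t) + 3c_2te^(-5t) - c_2e^(-5t), x_2(t) = c_1e^(-5t) + c_2te^(-5t)

Coefficient matrix A = [[-8, 9], [-1, -2]].
Characteristic polynomial det(A - λI) = λ^2 + 10λ + 25 = 0.
Single eigenvalue λ = -5 with algebraic multiplicity 2.
Eigenvector v = (3,1); generalized eigenvector w with (A-λI)w=v is (-1,0).
General solution: e^(-5t)[c_1·v + c_2·(t·v + w)].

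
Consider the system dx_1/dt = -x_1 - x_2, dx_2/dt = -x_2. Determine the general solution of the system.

Coefficient matrix A = [[-1, -1], [0, -1]].
Characteristic polynomial det(A - λI) = λ^2 + 2λ + 1 = 0.
Single eigenvalue λ = -1 with algebraic multiplicity 2.
Eigenvector v = (1,0); generalized eigenvector w with (A-λI)w=v is (-2,-1).
General solution: e^(-t)[c_1·v + c_2·(t·v + w)].

x_1(t) = c_1e^(-t) + c_2te^(-t) - 2c_2e^(-t), x_2(t) = -c_2e^(-t)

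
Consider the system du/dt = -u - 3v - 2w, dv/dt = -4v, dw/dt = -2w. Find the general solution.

Coefficient matrix A = [[-1, -3, -2], [0, -4, 0], [0, 0, -2]].
det(A - λI) = 0 gives eigenvalues λ = -4, -2, -1.
For λ=-4: eigenvector (1,1,0).
For λ=-2: eigenvector (2,0,1).
For λ=-1: eigenvector (-1,0,0).
General solution: C_1e^(-4t)(1,1,0) + C_2e^(-2t)(2,0,1) + C_3e^(-t)(-1,0,0).

u(t) = C_1e^(-4t) + 2C_2e^(-2t) - C_3e^(-t), v(t) = C_1e^(-4t), w(t) = C_2e^(-2t)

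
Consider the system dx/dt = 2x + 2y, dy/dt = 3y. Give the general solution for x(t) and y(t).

Coefficient matrix A = [[2, 2], [0, 3]].
Characteristic polynomial det(A - λI) = λ^2 - 5λ + 6 = 0.
Eigenvalues λ = 2, 3.
For λ=2: (A-λI) row 1 is [0, 2], so an eigenvector is (1, 0).
For λ=3: (A-λI) row 1 is [-1, 2], so an eigenvector is (-2, -1).
General solution: C_1e^(2t)(1,0) + C_2e^(3t)(-2,-1).

x(t) = C_1e^(2t) - 2C_2e^(3t), y(t) = -C_2e^(3t)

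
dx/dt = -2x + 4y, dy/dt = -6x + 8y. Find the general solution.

x(t) = -c_1e^(2t) - 2c_2e^(4t), y(t) = -c_1e^(2t) - 3c_2e^(4t)

Coefficient matrix A = [[-2, 4], [-6, 8]].
Characteristic polynomial det(A - λI) = λ^2 - 6λ + 8 = 0.
Eigenvalues λ = 2, 4.
For λ=2: (A-λI) row 1 is [-4, 4], so an eigenvector is (-1, -1).
For λ=4: (A-λI) row 1 is [-6, 4], so an eigenvector is (-2, -3).
General solution: c_1e^(2t)(-1,-1) + c_2e^(4t)(-2,-3).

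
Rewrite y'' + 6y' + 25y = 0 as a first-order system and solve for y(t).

Let x_1 = y, x_2 = y'. Then x_1' = x_2 and x_2' = -25x_1 - 6x_2.
A = [[0,1],[-25,-6]]; det(A-λI) = λ^2 + 6λ + 25.
Eigenvalues λ = -3 ± 4i.

y(t) = c_1e^(-3t)cos(4t) + c_2e^(-3t)sin(4t)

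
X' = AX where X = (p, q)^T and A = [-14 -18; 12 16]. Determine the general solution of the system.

p(t) = -3K_1e^(-2t) - K_2e^(4t), q(t) = 2K_1e^(-2t) + K_2e^(4t)

Coefficient matrix A = [[-14, -18], [12, 16]].
Characteristic polynomial det(A - λI) = λ^2 - 2λ - 8 = 0.
Eigenvalues λ = -2, 4.
For λ=-2: (A-λI) row 1 is [-12, -18], so an eigenvector is (-3, 2).
For λ=4: (A-λI) row 1 is [-18, -18], so an eigenvector is (-1, 1).
General solution: K_1e^(-2t)(-3,2) + K_2e^(4t)(-1,1).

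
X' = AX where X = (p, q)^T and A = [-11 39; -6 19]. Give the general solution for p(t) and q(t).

p(t) = -3c_1e^(4t)sin(3t) - 2c_1e^(4t)cos(3t) - 2c_2e^(4t)sin(3t) + 3c_2e^(4t)cos(3t), q(t) = -c_1e^(4t)sin(3t) - c_1e^(4t)cos(3t) - c_2e^(4t)sin(3t) + c_2e^(4t)cos(3t)

Coefficient matrix A = [[-11, 39], [-6, 19]].
Characteristic polynomial det(A - λI) = λ^2 - 8λ + 25 = 0.
Eigenvalues λ = 4 ± 3i (complex conjugate pair).
For λ=4+3i: an eigenvector is (-2,-1) - i(-3,-1) = (-2 + 3i, -1 + i).
A real fundamental pair from Re and Im of e^((4+3i)t)v: X_1 = e^(4t)(cos(3t)·(-2,-1) + sin(3t)·(-3,-1)), X_2 = e^(4t)(sin(3t)·(-2,-1) - cos(3t)·(-3,-1)).
General solution: c_1X_1 + c_2X_2.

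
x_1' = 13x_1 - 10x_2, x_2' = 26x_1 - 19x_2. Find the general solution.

Coefficient matrix A = [[13, -10], [26, -19]].
Characteristic polynomial det(A - λI) = λ^2 + 6λ + 13 = 0.
Eigenvalues λ = -3 ± 2i (complex conjugate pair).
For λ=-3+2i: an eigenvector is (-2,-3) - i(-1,-2) = (-2 + i, -3 + 2i).
A real fundamental pair from Re and Im of e^((-3+2i)t)v: X_1 = e^(-3t)(cos(2t)·(-2,-3) + sin(2t)·(-1,-2)), X_2 = e^(-3t)(sin(2t)·(-2,-3) - cos(2t)·(-1,-2)).
General solution: C_1X_1 + C_2X_2.

x_1(t) = -C_1e^(-3t)sin(2t) - 2C_1e^(-3t)cos(2t) - 2C_2e^(-3t)sin(2t) + C_2e^(-3t)cos(2t), x_2(t) = -2C_1e^(-3t)sin(2t) - 3C_1e^(-3t)cos(2t) - 3C_2e^(-3t)sin(2t) + 2C_2e^(-3t)cos(2t)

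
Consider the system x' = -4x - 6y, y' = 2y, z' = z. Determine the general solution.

x(t) = C_1e^(-4t) - C_3e^(2t), y(t) = C_3e^(2t), z(t) = C_2e^(t)

Coefficient matrix A = [[-4, -6, 0], [0, 2, 0], [0, 0, 1]].
det(A - λI) = 0 gives eigenvalues λ = -4, 1, 2.
For λ=-4: eigenvector (1,0,0).
For λ=1: eigenvector (0,0,1).
For λ=2: eigenvector (-1,1,0).
General solution: C_1e^(-4t)(1,0,0) + C_2e^(t)(0,0,1) + C_3e^(2t)(-1,1,0).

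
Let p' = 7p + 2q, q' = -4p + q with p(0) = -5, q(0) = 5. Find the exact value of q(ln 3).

A = [[7,2],[-4,1]]; eigenvalues λ = 5, 3.
Eigenvectors: (1,-1) for λ=5, (1,-2) for λ=3.
From the initial condition, c_1 = -5, c_2 = 0.
q(ln 3) = (-5)(3^5)(-1) + (0)(3^3)(-2) = 1215.

1215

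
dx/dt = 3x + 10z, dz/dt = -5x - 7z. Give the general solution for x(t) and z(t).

x(t) = c_1e^(-2t)sin(5t) + c_1e^(-2t)cos(5t) + c_2e^(-2t)sin(5t) - c_2e^(-2t)cos(5t), z(t) = -c_1e^(-2t)sin(5t) + c_2e^(-2t)cos(5t)

Coefficient matrix A = [[3, 10], [-5, -7]].
Characteristic polynomial det(A - λI) = λ^2 + 4λ + 29 = 0.
Eigenvalues λ = -2 ± 5i (complex conjugate pair).
For λ=-2+5i: an eigenvector is (1,0) - i(1,-1) = (1 - i, 0 + i).
A real fundamental pair from Re and Im of e^((-2+5i)t)v: X_1 = e^(-2t)(cos(5t)·(1,0) + sin(5t)·(1,-1)), X_2 = e^(-2t)(sin(5t)·(1,0) - cos(5t)·(1,-1)).
General solution: c_1X_1 + c_2X_2.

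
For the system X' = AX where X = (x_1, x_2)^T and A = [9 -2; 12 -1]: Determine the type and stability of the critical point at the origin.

A = [[9,-2],[12,-1]]; det(A-λI) = λ^2 - 8λ + 15.
λ = 3, 5: both positive.

unstable node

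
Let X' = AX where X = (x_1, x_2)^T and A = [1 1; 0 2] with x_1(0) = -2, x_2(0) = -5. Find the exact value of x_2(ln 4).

A = [[1,1],[0,2]]; eigenvalues λ = 1, 2.
Eigenvectors: (-1,0) for λ=1, (1,1) for λ=2.
From the initial condition, c_1 = -3, c_2 = -5.
x_2(ln 4) = (-3)(4^1)(0) + (-5)(4^2)(1) = -80.

-80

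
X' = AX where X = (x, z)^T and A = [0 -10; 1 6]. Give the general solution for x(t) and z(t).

Coefficient matrix A = [[0, -10], [1, 6]].
Characteristic polynomial det(A - λI) = λ^2 - 6λ + 10 = 0.
Eigenvalues λ = 3 ± i (complex conjugate pair).
For λ=3+i: an eigenvector is (3,-1) - i(1,0) = (3 - i, -1).
A real fundamental pair from Re and Im of e^((3+i)t)v: X_1 = e^(3t)(cos(t)·(3,-1) + sin(t)·(1,0)), X_2 = e^(3t)(sin(t)·(3,-1) - cos(t)·(1,0)).
General solution: C_1X_1 + C_2X_2.

x(t) = C_1e^(3t)sin(t) + 3C_1e^(3t)cos(t) + 3C_2e^(3t)sin(t) - C_2e^(3t)cos(t), z(t) = -C_1e^(3t)cos(t) - C_2e^(3t)sin(t)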